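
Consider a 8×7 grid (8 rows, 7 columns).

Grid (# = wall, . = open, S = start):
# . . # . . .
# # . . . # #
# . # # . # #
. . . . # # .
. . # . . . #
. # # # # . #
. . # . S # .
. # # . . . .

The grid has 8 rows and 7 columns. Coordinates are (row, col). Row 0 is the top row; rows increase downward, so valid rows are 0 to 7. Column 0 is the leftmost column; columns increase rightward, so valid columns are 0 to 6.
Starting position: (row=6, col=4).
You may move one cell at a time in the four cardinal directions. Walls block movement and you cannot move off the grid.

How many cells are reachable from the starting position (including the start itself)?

BFS flood-fill from (row=6, col=4):
  Distance 0: (row=6, col=4)
  Distance 1: (row=6, col=3), (row=7, col=4)
  Distance 2: (row=7, col=3), (row=7, col=5)
  Distance 3: (row=7, col=6)
  Distance 4: (row=6, col=6)
Total reachable: 7 (grid has 32 open cells total)

Answer: Reachable cells: 7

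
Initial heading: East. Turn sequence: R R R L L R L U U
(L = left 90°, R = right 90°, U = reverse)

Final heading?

Start: East
  R (right (90° clockwise)) -> South
  R (right (90° clockwise)) -> West
  R (right (90° clockwise)) -> North
  L (left (90° counter-clockwise)) -> West
  L (left (90° counter-clockwise)) -> South
  R (right (90° clockwise)) -> West
  L (left (90° counter-clockwise)) -> South
  U (U-turn (180°)) -> North
  U (U-turn (180°)) -> South
Final: South

Answer: Final heading: South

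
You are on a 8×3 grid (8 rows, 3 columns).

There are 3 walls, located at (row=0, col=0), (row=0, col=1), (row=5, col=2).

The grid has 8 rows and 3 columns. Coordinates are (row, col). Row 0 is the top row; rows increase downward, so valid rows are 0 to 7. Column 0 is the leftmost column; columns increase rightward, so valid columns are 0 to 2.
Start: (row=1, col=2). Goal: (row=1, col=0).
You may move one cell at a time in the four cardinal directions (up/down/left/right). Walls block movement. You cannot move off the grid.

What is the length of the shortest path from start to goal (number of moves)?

BFS from (row=1, col=2) until reaching (row=1, col=0):
  Distance 0: (row=1, col=2)
  Distance 1: (row=0, col=2), (row=1, col=1), (row=2, col=2)
  Distance 2: (row=1, col=0), (row=2, col=1), (row=3, col=2)  <- goal reached here
One shortest path (2 moves): (row=1, col=2) -> (row=1, col=1) -> (row=1, col=0)

Answer: Shortest path length: 2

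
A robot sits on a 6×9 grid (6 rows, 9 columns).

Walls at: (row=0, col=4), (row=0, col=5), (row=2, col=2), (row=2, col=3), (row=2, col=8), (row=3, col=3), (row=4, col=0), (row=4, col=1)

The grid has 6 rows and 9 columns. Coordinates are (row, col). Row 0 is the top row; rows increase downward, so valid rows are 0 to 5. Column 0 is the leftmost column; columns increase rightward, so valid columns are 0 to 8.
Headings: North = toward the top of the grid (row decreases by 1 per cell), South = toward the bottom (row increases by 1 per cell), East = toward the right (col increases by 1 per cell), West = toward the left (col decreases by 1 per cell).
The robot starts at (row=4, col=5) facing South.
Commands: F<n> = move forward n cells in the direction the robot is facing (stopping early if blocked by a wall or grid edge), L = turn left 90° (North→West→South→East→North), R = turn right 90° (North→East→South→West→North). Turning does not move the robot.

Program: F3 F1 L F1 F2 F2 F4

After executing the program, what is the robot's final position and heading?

Answer: Final position: (row=5, col=8), facing East

Derivation:
Start: (row=4, col=5), facing South
  F3: move forward 1/3 (blocked), now at (row=5, col=5)
  F1: move forward 0/1 (blocked), now at (row=5, col=5)
  L: turn left, now facing East
  F1: move forward 1, now at (row=5, col=6)
  F2: move forward 2, now at (row=5, col=8)
  F2: move forward 0/2 (blocked), now at (row=5, col=8)
  F4: move forward 0/4 (blocked), now at (row=5, col=8)
Final: (row=5, col=8), facing East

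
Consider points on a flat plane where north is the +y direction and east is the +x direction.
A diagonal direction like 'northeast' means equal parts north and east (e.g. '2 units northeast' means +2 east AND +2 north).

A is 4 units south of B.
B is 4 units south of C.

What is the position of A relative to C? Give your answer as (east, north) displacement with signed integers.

Answer: A is at (east=0, north=-8) relative to C.

Derivation:
Place C at the origin (east=0, north=0).
  B is 4 units south of C: delta (east=+0, north=-4); B at (east=0, north=-4).
  A is 4 units south of B: delta (east=+0, north=-4); A at (east=0, north=-8).
Therefore A relative to C: (east=0, north=-8).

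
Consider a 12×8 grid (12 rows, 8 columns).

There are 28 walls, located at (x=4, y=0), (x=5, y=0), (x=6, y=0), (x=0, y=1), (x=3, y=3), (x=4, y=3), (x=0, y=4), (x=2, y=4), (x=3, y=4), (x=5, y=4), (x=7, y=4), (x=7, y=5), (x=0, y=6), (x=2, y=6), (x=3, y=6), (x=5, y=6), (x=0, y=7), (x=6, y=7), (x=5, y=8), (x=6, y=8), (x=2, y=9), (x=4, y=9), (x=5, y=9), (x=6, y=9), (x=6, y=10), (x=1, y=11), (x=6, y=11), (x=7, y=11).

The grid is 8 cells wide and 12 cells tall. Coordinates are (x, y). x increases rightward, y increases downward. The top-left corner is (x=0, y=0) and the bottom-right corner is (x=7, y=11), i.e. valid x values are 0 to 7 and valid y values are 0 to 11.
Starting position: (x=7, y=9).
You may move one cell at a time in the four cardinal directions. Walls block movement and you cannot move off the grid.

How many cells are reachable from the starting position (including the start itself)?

Answer: Reachable cells: 68

Derivation:
BFS flood-fill from (x=7, y=9):
  Distance 0: (x=7, y=9)
  Distance 1: (x=7, y=8), (x=7, y=10)
  Distance 2: (x=7, y=7)
  Distance 3: (x=7, y=6)
  Distance 4: (x=6, y=6)
  Distance 5: (x=6, y=5)
  Distance 6: (x=6, y=4), (x=5, y=5)
  Distance 7: (x=6, y=3), (x=4, y=5)
  Distance 8: (x=6, y=2), (x=5, y=3), (x=7, y=3), (x=4, y=4), (x=3, y=5), (x=4, y=6)
  Distance 9: (x=6, y=1), (x=5, y=2), (x=7, y=2), (x=2, y=5), (x=4, y=7)
  Distance 10: (x=5, y=1), (x=7, y=1), (x=4, y=2), (x=1, y=5), (x=3, y=7), (x=5, y=7), (x=4, y=8)
  Distance 11: (x=7, y=0), (x=4, y=1), (x=3, y=2), (x=1, y=4), (x=0, y=5), (x=1, y=6), (x=2, y=7), (x=3, y=8)
  Distance 12: (x=3, y=1), (x=2, y=2), (x=1, y=3), (x=1, y=7), (x=2, y=8), (x=3, y=9)
  Distance 13: (x=3, y=0), (x=2, y=1), (x=1, y=2), (x=0, y=3), (x=2, y=3), (x=1, y=8), (x=3, y=10)
  Distance 14: (x=2, y=0), (x=1, y=1), (x=0, y=2), (x=0, y=8), (x=1, y=9), (x=2, y=10), (x=4, y=10), (x=3, y=11)
  Distance 15: (x=1, y=0), (x=0, y=9), (x=1, y=10), (x=5, y=10), (x=2, y=11), (x=4, y=11)
  Distance 16: (x=0, y=0), (x=0, y=10), (x=5, y=11)
  Distance 17: (x=0, y=11)
Total reachable: 68 (grid has 68 open cells total)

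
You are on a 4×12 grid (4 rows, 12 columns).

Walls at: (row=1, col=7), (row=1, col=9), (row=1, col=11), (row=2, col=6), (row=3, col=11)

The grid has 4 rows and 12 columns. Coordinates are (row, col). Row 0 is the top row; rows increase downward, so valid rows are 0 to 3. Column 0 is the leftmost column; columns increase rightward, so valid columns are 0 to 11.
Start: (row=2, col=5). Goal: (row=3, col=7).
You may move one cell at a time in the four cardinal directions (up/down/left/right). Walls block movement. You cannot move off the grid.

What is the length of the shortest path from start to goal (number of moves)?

Answer: Shortest path length: 3

Derivation:
BFS from (row=2, col=5) until reaching (row=3, col=7):
  Distance 0: (row=2, col=5)
  Distance 1: (row=1, col=5), (row=2, col=4), (row=3, col=5)
  Distance 2: (row=0, col=5), (row=1, col=4), (row=1, col=6), (row=2, col=3), (row=3, col=4), (row=3, col=6)
  Distance 3: (row=0, col=4), (row=0, col=6), (row=1, col=3), (row=2, col=2), (row=3, col=3), (row=3, col=7)  <- goal reached here
One shortest path (3 moves): (row=2, col=5) -> (row=3, col=5) -> (row=3, col=6) -> (row=3, col=7)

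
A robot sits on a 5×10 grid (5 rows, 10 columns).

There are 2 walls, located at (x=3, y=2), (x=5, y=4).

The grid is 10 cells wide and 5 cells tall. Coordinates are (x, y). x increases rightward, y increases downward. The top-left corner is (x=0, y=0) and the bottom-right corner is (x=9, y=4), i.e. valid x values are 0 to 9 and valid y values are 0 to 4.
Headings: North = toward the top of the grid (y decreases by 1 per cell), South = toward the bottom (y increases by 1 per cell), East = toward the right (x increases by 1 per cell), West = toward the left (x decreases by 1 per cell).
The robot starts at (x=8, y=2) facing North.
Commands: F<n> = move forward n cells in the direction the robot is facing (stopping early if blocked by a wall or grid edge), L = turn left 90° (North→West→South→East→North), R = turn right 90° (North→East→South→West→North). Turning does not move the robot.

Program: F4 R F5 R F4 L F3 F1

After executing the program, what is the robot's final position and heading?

Start: (x=8, y=2), facing North
  F4: move forward 2/4 (blocked), now at (x=8, y=0)
  R: turn right, now facing East
  F5: move forward 1/5 (blocked), now at (x=9, y=0)
  R: turn right, now facing South
  F4: move forward 4, now at (x=9, y=4)
  L: turn left, now facing East
  F3: move forward 0/3 (blocked), now at (x=9, y=4)
  F1: move forward 0/1 (blocked), now at (x=9, y=4)
Final: (x=9, y=4), facing East

Answer: Final position: (x=9, y=4), facing East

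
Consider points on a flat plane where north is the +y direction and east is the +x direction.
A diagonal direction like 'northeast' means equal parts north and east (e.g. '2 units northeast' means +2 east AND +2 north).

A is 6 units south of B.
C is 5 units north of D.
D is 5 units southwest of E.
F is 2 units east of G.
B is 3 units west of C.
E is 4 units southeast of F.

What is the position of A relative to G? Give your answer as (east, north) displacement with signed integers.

Place G at the origin (east=0, north=0).
  F is 2 units east of G: delta (east=+2, north=+0); F at (east=2, north=0).
  E is 4 units southeast of F: delta (east=+4, north=-4); E at (east=6, north=-4).
  D is 5 units southwest of E: delta (east=-5, north=-5); D at (east=1, north=-9).
  C is 5 units north of D: delta (east=+0, north=+5); C at (east=1, north=-4).
  B is 3 units west of C: delta (east=-3, north=+0); B at (east=-2, north=-4).
  A is 6 units south of B: delta (east=+0, north=-6); A at (east=-2, north=-10).
Therefore A relative to G: (east=-2, north=-10).

Answer: A is at (east=-2, north=-10) relative to G.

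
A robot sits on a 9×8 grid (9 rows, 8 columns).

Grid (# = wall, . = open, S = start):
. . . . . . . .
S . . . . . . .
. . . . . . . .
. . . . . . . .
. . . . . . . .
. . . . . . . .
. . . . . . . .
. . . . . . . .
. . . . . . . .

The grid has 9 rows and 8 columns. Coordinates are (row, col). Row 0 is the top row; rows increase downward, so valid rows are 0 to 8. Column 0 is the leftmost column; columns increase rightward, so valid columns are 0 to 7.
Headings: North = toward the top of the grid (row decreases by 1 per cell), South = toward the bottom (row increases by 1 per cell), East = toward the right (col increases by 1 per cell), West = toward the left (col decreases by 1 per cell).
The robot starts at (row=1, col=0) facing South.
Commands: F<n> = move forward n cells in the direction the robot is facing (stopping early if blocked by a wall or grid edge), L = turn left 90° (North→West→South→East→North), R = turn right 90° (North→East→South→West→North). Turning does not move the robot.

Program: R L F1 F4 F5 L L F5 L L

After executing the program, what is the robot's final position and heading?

Start: (row=1, col=0), facing South
  R: turn right, now facing West
  L: turn left, now facing South
  F1: move forward 1, now at (row=2, col=0)
  F4: move forward 4, now at (row=6, col=0)
  F5: move forward 2/5 (blocked), now at (row=8, col=0)
  L: turn left, now facing East
  L: turn left, now facing North
  F5: move forward 5, now at (row=3, col=0)
  L: turn left, now facing West
  L: turn left, now facing South
Final: (row=3, col=0), facing South

Answer: Final position: (row=3, col=0), facing South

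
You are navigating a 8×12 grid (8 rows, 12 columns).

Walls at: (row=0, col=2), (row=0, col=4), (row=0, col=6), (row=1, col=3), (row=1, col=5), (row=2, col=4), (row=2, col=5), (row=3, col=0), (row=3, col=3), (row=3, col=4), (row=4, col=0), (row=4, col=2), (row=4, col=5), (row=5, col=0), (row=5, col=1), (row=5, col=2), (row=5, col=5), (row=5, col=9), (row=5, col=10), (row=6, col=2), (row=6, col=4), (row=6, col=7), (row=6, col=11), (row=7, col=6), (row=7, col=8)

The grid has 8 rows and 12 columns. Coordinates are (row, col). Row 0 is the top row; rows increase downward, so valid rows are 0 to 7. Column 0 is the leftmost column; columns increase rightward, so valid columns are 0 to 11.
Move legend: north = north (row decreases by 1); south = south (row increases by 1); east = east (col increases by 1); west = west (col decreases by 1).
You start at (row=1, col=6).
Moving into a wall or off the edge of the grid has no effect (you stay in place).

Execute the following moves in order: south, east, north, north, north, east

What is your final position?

Start: (row=1, col=6)
  south (south): (row=1, col=6) -> (row=2, col=6)
  east (east): (row=2, col=6) -> (row=2, col=7)
  north (north): (row=2, col=7) -> (row=1, col=7)
  north (north): (row=1, col=7) -> (row=0, col=7)
  north (north): blocked, stay at (row=0, col=7)
  east (east): (row=0, col=7) -> (row=0, col=8)
Final: (row=0, col=8)

Answer: Final position: (row=0, col=8)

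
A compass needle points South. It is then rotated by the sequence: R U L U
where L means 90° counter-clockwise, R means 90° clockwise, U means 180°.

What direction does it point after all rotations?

Start: South
  R (right (90° clockwise)) -> West
  U (U-turn (180°)) -> East
  L (left (90° counter-clockwise)) -> North
  U (U-turn (180°)) -> South
Final: South

Answer: Final heading: South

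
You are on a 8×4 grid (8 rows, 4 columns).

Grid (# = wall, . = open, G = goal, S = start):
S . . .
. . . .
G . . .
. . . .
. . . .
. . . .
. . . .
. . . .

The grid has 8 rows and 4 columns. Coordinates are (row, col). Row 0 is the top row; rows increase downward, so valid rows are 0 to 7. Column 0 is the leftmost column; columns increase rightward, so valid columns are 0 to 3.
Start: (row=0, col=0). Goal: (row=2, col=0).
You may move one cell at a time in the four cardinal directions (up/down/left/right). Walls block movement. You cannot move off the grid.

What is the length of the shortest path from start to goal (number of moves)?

BFS from (row=0, col=0) until reaching (row=2, col=0):
  Distance 0: (row=0, col=0)
  Distance 1: (row=0, col=1), (row=1, col=0)
  Distance 2: (row=0, col=2), (row=1, col=1), (row=2, col=0)  <- goal reached here
One shortest path (2 moves): (row=0, col=0) -> (row=1, col=0) -> (row=2, col=0)

Answer: Shortest path length: 2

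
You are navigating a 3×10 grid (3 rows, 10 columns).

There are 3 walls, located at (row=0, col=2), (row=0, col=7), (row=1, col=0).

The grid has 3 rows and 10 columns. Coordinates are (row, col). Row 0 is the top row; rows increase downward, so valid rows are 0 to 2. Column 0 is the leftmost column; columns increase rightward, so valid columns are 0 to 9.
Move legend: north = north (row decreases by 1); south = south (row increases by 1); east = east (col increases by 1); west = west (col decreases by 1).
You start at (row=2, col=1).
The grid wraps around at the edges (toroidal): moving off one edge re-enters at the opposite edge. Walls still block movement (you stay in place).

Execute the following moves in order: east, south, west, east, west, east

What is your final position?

Start: (row=2, col=1)
  east (east): (row=2, col=1) -> (row=2, col=2)
  south (south): blocked, stay at (row=2, col=2)
  west (west): (row=2, col=2) -> (row=2, col=1)
  east (east): (row=2, col=1) -> (row=2, col=2)
  west (west): (row=2, col=2) -> (row=2, col=1)
  east (east): (row=2, col=1) -> (row=2, col=2)
Final: (row=2, col=2)

Answer: Final position: (row=2, col=2)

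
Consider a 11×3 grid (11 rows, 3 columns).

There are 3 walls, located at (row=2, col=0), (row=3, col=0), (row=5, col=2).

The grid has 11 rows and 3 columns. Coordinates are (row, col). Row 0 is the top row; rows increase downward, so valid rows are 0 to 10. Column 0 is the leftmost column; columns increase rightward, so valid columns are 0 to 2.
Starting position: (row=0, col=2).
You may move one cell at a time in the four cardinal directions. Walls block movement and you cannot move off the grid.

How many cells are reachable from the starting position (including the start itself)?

BFS flood-fill from (row=0, col=2):
  Distance 0: (row=0, col=2)
  Distance 1: (row=0, col=1), (row=1, col=2)
  Distance 2: (row=0, col=0), (row=1, col=1), (row=2, col=2)
  Distance 3: (row=1, col=0), (row=2, col=1), (row=3, col=2)
  Distance 4: (row=3, col=1), (row=4, col=2)
  Distance 5: (row=4, col=1)
  Distance 6: (row=4, col=0), (row=5, col=1)
  Distance 7: (row=5, col=0), (row=6, col=1)
  Distance 8: (row=6, col=0), (row=6, col=2), (row=7, col=1)
  Distance 9: (row=7, col=0), (row=7, col=2), (row=8, col=1)
  Distance 10: (row=8, col=0), (row=8, col=2), (row=9, col=1)
  Distance 11: (row=9, col=0), (row=9, col=2), (row=10, col=1)
  Distance 12: (row=10, col=0), (row=10, col=2)
Total reachable: 30 (grid has 30 open cells total)

Answer: Reachable cells: 30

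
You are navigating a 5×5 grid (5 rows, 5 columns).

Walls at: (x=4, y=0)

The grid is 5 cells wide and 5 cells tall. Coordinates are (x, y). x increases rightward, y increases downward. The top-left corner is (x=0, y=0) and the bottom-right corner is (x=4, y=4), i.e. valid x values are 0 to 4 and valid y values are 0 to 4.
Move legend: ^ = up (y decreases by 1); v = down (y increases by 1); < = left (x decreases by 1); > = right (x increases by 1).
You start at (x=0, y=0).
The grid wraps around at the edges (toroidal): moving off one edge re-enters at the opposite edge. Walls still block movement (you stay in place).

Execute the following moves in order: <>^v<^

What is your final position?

Start: (x=0, y=0)
  < (left): blocked, stay at (x=0, y=0)
  > (right): (x=0, y=0) -> (x=1, y=0)
  ^ (up): (x=1, y=0) -> (x=1, y=4)
  v (down): (x=1, y=4) -> (x=1, y=0)
  < (left): (x=1, y=0) -> (x=0, y=0)
  ^ (up): (x=0, y=0) -> (x=0, y=4)
Final: (x=0, y=4)

Answer: Final position: (x=0, y=4)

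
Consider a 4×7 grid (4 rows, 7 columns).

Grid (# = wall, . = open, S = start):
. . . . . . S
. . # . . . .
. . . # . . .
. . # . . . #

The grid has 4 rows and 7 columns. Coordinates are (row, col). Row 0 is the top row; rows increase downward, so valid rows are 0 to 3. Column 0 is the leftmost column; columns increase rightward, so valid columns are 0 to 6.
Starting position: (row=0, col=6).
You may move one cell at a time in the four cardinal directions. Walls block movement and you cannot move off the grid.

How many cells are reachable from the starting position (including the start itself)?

Answer: Reachable cells: 24

Derivation:
BFS flood-fill from (row=0, col=6):
  Distance 0: (row=0, col=6)
  Distance 1: (row=0, col=5), (row=1, col=6)
  Distance 2: (row=0, col=4), (row=1, col=5), (row=2, col=6)
  Distance 3: (row=0, col=3), (row=1, col=4), (row=2, col=5)
  Distance 4: (row=0, col=2), (row=1, col=3), (row=2, col=4), (row=3, col=5)
  Distance 5: (row=0, col=1), (row=3, col=4)
  Distance 6: (row=0, col=0), (row=1, col=1), (row=3, col=3)
  Distance 7: (row=1, col=0), (row=2, col=1)
  Distance 8: (row=2, col=0), (row=2, col=2), (row=3, col=1)
  Distance 9: (row=3, col=0)
Total reachable: 24 (grid has 24 open cells total)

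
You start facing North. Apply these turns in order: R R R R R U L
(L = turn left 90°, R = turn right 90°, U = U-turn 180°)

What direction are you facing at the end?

Answer: Final heading: South

Derivation:
Start: North
  R (right (90° clockwise)) -> East
  R (right (90° clockwise)) -> South
  R (right (90° clockwise)) -> West
  R (right (90° clockwise)) -> North
  R (right (90° clockwise)) -> East
  U (U-turn (180°)) -> West
  L (left (90° counter-clockwise)) -> South
Final: South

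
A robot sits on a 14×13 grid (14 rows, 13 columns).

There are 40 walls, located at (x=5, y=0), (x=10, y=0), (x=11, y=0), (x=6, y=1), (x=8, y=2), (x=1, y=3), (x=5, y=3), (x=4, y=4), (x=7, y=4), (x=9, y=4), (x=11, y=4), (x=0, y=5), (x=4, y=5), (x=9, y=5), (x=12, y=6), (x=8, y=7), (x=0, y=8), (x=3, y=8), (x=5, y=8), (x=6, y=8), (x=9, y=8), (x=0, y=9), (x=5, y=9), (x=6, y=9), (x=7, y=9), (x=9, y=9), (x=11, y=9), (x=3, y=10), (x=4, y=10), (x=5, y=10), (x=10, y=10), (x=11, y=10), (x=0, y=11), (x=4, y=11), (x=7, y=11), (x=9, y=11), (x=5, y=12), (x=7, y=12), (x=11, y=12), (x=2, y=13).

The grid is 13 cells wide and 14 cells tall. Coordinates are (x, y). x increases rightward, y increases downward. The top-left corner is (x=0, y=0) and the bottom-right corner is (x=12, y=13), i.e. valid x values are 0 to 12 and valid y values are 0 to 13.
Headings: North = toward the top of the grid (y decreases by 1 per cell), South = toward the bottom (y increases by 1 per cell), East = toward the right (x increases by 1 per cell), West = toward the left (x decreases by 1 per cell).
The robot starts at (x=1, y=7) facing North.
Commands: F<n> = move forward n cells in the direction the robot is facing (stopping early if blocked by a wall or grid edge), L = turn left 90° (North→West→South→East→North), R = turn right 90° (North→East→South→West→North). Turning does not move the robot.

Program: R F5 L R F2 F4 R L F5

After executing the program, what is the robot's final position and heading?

Start: (x=1, y=7), facing North
  R: turn right, now facing East
  F5: move forward 5, now at (x=6, y=7)
  L: turn left, now facing North
  R: turn right, now facing East
  F2: move forward 1/2 (blocked), now at (x=7, y=7)
  F4: move forward 0/4 (blocked), now at (x=7, y=7)
  R: turn right, now facing South
  L: turn left, now facing East
  F5: move forward 0/5 (blocked), now at (x=7, y=7)
Final: (x=7, y=7), facing East

Answer: Final position: (x=7, y=7), facing East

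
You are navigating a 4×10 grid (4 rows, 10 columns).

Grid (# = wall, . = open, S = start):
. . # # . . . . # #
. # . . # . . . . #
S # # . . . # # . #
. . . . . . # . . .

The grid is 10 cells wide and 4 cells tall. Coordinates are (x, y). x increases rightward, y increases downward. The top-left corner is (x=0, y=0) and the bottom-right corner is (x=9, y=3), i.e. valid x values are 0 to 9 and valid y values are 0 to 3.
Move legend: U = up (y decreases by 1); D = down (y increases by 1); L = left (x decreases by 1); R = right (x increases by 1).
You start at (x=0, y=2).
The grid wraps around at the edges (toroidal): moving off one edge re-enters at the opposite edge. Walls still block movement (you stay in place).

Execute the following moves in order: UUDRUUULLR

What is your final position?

Start: (x=0, y=2)
  U (up): (x=0, y=2) -> (x=0, y=1)
  U (up): (x=0, y=1) -> (x=0, y=0)
  D (down): (x=0, y=0) -> (x=0, y=1)
  R (right): blocked, stay at (x=0, y=1)
  U (up): (x=0, y=1) -> (x=0, y=0)
  U (up): (x=0, y=0) -> (x=0, y=3)
  U (up): (x=0, y=3) -> (x=0, y=2)
  L (left): blocked, stay at (x=0, y=2)
  L (left): blocked, stay at (x=0, y=2)
  R (right): blocked, stay at (x=0, y=2)
Final: (x=0, y=2)

Answer: Final position: (x=0, y=2)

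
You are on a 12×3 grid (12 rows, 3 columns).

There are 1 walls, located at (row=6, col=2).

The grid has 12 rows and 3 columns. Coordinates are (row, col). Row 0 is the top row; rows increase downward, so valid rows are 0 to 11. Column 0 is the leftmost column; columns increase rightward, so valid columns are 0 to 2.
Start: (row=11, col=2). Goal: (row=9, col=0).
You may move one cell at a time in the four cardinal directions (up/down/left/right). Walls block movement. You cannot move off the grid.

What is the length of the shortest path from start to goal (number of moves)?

Answer: Shortest path length: 4

Derivation:
BFS from (row=11, col=2) until reaching (row=9, col=0):
  Distance 0: (row=11, col=2)
  Distance 1: (row=10, col=2), (row=11, col=1)
  Distance 2: (row=9, col=2), (row=10, col=1), (row=11, col=0)
  Distance 3: (row=8, col=2), (row=9, col=1), (row=10, col=0)
  Distance 4: (row=7, col=2), (row=8, col=1), (row=9, col=0)  <- goal reached here
One shortest path (4 moves): (row=11, col=2) -> (row=11, col=1) -> (row=11, col=0) -> (row=10, col=0) -> (row=9, col=0)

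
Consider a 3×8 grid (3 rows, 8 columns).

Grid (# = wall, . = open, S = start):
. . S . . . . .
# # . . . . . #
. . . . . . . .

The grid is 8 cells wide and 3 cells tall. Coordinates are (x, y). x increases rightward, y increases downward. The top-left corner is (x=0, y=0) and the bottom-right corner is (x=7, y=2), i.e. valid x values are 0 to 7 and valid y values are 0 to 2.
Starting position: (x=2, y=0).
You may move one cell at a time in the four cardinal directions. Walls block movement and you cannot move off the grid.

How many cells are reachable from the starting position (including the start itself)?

Answer: Reachable cells: 21

Derivation:
BFS flood-fill from (x=2, y=0):
  Distance 0: (x=2, y=0)
  Distance 1: (x=1, y=0), (x=3, y=0), (x=2, y=1)
  Distance 2: (x=0, y=0), (x=4, y=0), (x=3, y=1), (x=2, y=2)
  Distance 3: (x=5, y=0), (x=4, y=1), (x=1, y=2), (x=3, y=2)
  Distance 4: (x=6, y=0), (x=5, y=1), (x=0, y=2), (x=4, y=2)
  Distance 5: (x=7, y=0), (x=6, y=1), (x=5, y=2)
  Distance 6: (x=6, y=2)
  Distance 7: (x=7, y=2)
Total reachable: 21 (grid has 21 open cells total)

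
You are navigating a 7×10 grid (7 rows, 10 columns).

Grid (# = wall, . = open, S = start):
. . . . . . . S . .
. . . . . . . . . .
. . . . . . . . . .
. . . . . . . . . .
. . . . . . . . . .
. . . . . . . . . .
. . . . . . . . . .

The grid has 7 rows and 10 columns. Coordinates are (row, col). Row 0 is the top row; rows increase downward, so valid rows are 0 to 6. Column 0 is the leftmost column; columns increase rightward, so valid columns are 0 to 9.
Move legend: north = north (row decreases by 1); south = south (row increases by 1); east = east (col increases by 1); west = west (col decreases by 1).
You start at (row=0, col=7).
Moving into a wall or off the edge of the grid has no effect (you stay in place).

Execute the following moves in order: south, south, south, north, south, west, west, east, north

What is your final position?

Answer: Final position: (row=2, col=6)

Derivation:
Start: (row=0, col=7)
  south (south): (row=0, col=7) -> (row=1, col=7)
  south (south): (row=1, col=7) -> (row=2, col=7)
  south (south): (row=2, col=7) -> (row=3, col=7)
  north (north): (row=3, col=7) -> (row=2, col=7)
  south (south): (row=2, col=7) -> (row=3, col=7)
  west (west): (row=3, col=7) -> (row=3, col=6)
  west (west): (row=3, col=6) -> (row=3, col=5)
  east (east): (row=3, col=5) -> (row=3, col=6)
  north (north): (row=3, col=6) -> (row=2, col=6)
Final: (row=2, col=6)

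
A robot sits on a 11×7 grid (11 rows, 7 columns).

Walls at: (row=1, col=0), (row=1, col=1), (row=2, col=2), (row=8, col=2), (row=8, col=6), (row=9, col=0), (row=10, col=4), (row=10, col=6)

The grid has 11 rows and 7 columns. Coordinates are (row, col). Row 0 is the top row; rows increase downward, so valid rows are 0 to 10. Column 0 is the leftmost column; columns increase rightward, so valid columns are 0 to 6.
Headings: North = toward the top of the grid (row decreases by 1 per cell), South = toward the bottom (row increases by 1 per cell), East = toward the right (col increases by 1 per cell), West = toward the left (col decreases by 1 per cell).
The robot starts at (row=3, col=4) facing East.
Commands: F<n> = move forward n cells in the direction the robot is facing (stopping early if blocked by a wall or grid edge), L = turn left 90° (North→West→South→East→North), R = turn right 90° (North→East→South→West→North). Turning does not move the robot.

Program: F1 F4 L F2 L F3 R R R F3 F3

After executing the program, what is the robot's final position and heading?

Answer: Final position: (row=7, col=3), facing South

Derivation:
Start: (row=3, col=4), facing East
  F1: move forward 1, now at (row=3, col=5)
  F4: move forward 1/4 (blocked), now at (row=3, col=6)
  L: turn left, now facing North
  F2: move forward 2, now at (row=1, col=6)
  L: turn left, now facing West
  F3: move forward 3, now at (row=1, col=3)
  R: turn right, now facing North
  R: turn right, now facing East
  R: turn right, now facing South
  F3: move forward 3, now at (row=4, col=3)
  F3: move forward 3, now at (row=7, col=3)
Final: (row=7, col=3), facing South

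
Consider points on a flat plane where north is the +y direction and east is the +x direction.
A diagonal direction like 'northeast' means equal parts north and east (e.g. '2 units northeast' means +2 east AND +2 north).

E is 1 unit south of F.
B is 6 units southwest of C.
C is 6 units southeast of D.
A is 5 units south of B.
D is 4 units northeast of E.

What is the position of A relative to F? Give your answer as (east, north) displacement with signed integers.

Place F at the origin (east=0, north=0).
  E is 1 unit south of F: delta (east=+0, north=-1); E at (east=0, north=-1).
  D is 4 units northeast of E: delta (east=+4, north=+4); D at (east=4, north=3).
  C is 6 units southeast of D: delta (east=+6, north=-6); C at (east=10, north=-3).
  B is 6 units southwest of C: delta (east=-6, north=-6); B at (east=4, north=-9).
  A is 5 units south of B: delta (east=+0, north=-5); A at (east=4, north=-14).
Therefore A relative to F: (east=4, north=-14).

Answer: A is at (east=4, north=-14) relative to F.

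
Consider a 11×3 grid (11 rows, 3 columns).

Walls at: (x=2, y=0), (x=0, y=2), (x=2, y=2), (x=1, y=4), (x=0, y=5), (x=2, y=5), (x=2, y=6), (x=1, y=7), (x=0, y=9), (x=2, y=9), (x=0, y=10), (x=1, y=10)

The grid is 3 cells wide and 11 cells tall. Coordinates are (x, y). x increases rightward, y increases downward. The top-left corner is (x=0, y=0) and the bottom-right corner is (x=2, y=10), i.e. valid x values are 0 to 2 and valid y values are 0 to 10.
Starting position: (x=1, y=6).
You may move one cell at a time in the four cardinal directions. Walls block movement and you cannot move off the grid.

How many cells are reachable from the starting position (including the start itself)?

Answer: Reachable cells: 9

Derivation:
BFS flood-fill from (x=1, y=6):
  Distance 0: (x=1, y=6)
  Distance 1: (x=1, y=5), (x=0, y=6)
  Distance 2: (x=0, y=7)
  Distance 3: (x=0, y=8)
  Distance 4: (x=1, y=8)
  Distance 5: (x=2, y=8), (x=1, y=9)
  Distance 6: (x=2, y=7)
Total reachable: 9 (grid has 21 open cells total)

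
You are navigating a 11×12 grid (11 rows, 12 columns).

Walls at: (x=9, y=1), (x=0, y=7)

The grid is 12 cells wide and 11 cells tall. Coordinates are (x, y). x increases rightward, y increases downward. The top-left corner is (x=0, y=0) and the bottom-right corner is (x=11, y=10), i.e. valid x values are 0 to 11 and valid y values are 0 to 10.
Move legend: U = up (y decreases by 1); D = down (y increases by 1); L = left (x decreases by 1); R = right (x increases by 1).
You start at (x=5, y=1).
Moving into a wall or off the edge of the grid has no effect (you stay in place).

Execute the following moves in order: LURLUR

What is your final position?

Answer: Final position: (x=5, y=0)

Derivation:
Start: (x=5, y=1)
  L (left): (x=5, y=1) -> (x=4, y=1)
  U (up): (x=4, y=1) -> (x=4, y=0)
  R (right): (x=4, y=0) -> (x=5, y=0)
  L (left): (x=5, y=0) -> (x=4, y=0)
  U (up): blocked, stay at (x=4, y=0)
  R (right): (x=4, y=0) -> (x=5, y=0)
Final: (x=5, y=0)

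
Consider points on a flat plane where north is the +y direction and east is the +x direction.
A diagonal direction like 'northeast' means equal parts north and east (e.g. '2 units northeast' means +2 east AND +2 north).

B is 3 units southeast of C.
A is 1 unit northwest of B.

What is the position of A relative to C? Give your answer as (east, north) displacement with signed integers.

Answer: A is at (east=2, north=-2) relative to C.

Derivation:
Place C at the origin (east=0, north=0).
  B is 3 units southeast of C: delta (east=+3, north=-3); B at (east=3, north=-3).
  A is 1 unit northwest of B: delta (east=-1, north=+1); A at (east=2, north=-2).
Therefore A relative to C: (east=2, north=-2).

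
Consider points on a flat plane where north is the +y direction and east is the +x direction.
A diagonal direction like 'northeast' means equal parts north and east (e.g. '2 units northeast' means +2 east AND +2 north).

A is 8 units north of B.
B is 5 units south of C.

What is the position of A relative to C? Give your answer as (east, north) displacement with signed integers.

Answer: A is at (east=0, north=3) relative to C.

Derivation:
Place C at the origin (east=0, north=0).
  B is 5 units south of C: delta (east=+0, north=-5); B at (east=0, north=-5).
  A is 8 units north of B: delta (east=+0, north=+8); A at (east=0, north=3).
Therefore A relative to C: (east=0, north=3).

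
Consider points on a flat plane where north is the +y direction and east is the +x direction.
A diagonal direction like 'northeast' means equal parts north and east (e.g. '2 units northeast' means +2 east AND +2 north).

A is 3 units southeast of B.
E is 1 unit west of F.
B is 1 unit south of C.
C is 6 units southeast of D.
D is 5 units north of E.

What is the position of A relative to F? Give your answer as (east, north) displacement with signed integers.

Place F at the origin (east=0, north=0).
  E is 1 unit west of F: delta (east=-1, north=+0); E at (east=-1, north=0).
  D is 5 units north of E: delta (east=+0, north=+5); D at (east=-1, north=5).
  C is 6 units southeast of D: delta (east=+6, north=-6); C at (east=5, north=-1).
  B is 1 unit south of C: delta (east=+0, north=-1); B at (east=5, north=-2).
  A is 3 units southeast of B: delta (east=+3, north=-3); A at (east=8, north=-5).
Therefore A relative to F: (east=8, north=-5).

Answer: A is at (east=8, north=-5) relative to F.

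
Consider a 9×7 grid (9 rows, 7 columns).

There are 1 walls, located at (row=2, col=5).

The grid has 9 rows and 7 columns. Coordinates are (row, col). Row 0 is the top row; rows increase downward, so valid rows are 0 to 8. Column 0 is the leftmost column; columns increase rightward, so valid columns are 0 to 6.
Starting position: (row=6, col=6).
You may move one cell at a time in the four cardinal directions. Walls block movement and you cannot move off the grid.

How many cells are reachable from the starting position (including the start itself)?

BFS flood-fill from (row=6, col=6):
  Distance 0: (row=6, col=6)
  Distance 1: (row=5, col=6), (row=6, col=5), (row=7, col=6)
  Distance 2: (row=4, col=6), (row=5, col=5), (row=6, col=4), (row=7, col=5), (row=8, col=6)
  Distance 3: (row=3, col=6), (row=4, col=5), (row=5, col=4), (row=6, col=3), (row=7, col=4), (row=8, col=5)
  Distance 4: (row=2, col=6), (row=3, col=5), (row=4, col=4), (row=5, col=3), (row=6, col=2), (row=7, col=3), (row=8, col=4)
  Distance 5: (row=1, col=6), (row=3, col=4), (row=4, col=3), (row=5, col=2), (row=6, col=1), (row=7, col=2), (row=8, col=3)
  Distance 6: (row=0, col=6), (row=1, col=5), (row=2, col=4), (row=3, col=3), (row=4, col=2), (row=5, col=1), (row=6, col=0), (row=7, col=1), (row=8, col=2)
  Distance 7: (row=0, col=5), (row=1, col=4), (row=2, col=3), (row=3, col=2), (row=4, col=1), (row=5, col=0), (row=7, col=0), (row=8, col=1)
  Distance 8: (row=0, col=4), (row=1, col=3), (row=2, col=2), (row=3, col=1), (row=4, col=0), (row=8, col=0)
  Distance 9: (row=0, col=3), (row=1, col=2), (row=2, col=1), (row=3, col=0)
  Distance 10: (row=0, col=2), (row=1, col=1), (row=2, col=0)
  Distance 11: (row=0, col=1), (row=1, col=0)
  Distance 12: (row=0, col=0)
Total reachable: 62 (grid has 62 open cells total)

Answer: Reachable cells: 62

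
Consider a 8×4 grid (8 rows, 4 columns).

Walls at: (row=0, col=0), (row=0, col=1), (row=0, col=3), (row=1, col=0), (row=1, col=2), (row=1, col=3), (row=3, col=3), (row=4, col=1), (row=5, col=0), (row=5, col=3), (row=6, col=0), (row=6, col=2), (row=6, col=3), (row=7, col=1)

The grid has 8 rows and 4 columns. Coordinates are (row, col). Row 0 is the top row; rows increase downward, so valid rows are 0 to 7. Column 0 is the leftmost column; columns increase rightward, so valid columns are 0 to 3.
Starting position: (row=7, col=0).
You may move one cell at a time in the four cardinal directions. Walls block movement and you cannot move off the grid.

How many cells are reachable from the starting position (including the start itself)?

BFS flood-fill from (row=7, col=0):
  Distance 0: (row=7, col=0)
Total reachable: 1 (grid has 18 open cells total)

Answer: Reachable cells: 1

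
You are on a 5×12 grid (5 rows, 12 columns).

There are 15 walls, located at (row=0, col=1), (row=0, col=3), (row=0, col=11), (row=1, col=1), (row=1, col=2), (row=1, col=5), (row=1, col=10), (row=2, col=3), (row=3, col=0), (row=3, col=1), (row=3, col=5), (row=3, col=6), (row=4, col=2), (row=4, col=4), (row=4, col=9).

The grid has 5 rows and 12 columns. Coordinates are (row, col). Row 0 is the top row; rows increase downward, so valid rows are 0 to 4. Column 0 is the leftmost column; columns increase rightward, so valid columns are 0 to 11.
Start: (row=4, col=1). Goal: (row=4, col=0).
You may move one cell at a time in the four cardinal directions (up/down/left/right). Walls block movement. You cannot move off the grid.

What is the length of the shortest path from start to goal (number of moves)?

BFS from (row=4, col=1) until reaching (row=4, col=0):
  Distance 0: (row=4, col=1)
  Distance 1: (row=4, col=0)  <- goal reached here
One shortest path (1 moves): (row=4, col=1) -> (row=4, col=0)

Answer: Shortest path length: 1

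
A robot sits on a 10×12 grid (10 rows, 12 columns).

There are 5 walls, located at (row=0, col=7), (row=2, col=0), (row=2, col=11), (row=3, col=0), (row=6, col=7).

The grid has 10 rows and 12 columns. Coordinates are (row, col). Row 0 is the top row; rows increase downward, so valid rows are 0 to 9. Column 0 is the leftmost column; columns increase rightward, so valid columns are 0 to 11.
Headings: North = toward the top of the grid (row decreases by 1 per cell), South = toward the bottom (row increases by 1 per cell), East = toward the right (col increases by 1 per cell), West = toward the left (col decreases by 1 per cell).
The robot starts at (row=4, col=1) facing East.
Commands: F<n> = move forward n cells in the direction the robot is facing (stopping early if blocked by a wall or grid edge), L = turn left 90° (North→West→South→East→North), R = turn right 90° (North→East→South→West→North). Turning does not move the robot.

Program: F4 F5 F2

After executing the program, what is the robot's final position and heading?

Start: (row=4, col=1), facing East
  F4: move forward 4, now at (row=4, col=5)
  F5: move forward 5, now at (row=4, col=10)
  F2: move forward 1/2 (blocked), now at (row=4, col=11)
Final: (row=4, col=11), facing East

Answer: Final position: (row=4, col=11), facing East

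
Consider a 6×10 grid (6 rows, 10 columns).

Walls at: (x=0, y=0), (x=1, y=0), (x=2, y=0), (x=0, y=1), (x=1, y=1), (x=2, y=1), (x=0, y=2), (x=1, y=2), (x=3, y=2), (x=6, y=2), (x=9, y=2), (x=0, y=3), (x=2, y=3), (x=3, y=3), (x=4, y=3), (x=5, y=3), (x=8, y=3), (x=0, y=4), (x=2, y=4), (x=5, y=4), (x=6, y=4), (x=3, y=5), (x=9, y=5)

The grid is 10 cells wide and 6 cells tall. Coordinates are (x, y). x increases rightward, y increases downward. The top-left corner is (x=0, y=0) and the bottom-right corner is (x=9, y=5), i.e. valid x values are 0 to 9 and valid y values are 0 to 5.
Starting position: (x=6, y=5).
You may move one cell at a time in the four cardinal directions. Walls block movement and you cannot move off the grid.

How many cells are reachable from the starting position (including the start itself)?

BFS flood-fill from (x=6, y=5):
  Distance 0: (x=6, y=5)
  Distance 1: (x=5, y=5), (x=7, y=5)
  Distance 2: (x=7, y=4), (x=4, y=5), (x=8, y=5)
  Distance 3: (x=7, y=3), (x=4, y=4), (x=8, y=4)
  Distance 4: (x=7, y=2), (x=6, y=3), (x=3, y=4), (x=9, y=4)
  Distance 5: (x=7, y=1), (x=8, y=2), (x=9, y=3)
  Distance 6: (x=7, y=0), (x=6, y=1), (x=8, y=1)
  Distance 7: (x=6, y=0), (x=8, y=0), (x=5, y=1), (x=9, y=1)
  Distance 8: (x=5, y=0), (x=9, y=0), (x=4, y=1), (x=5, y=2)
  Distance 9: (x=4, y=0), (x=3, y=1), (x=4, y=2)
  Distance 10: (x=3, y=0)
Total reachable: 31 (grid has 37 open cells total)

Answer: Reachable cells: 31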